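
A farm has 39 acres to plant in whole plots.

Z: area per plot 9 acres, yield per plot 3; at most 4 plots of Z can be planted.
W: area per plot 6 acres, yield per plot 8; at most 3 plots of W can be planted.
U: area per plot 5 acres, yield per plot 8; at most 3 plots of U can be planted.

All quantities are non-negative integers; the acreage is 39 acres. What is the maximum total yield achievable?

1×Z, 2×W, and 3×U: area 36 ≤ 39, yield 1·3 + 2·8 + 3·8 = 43.
3×W and 3×U: area 33 ≤ 39, yield 3·8 + 3·8 = 48.
Best is 48.

48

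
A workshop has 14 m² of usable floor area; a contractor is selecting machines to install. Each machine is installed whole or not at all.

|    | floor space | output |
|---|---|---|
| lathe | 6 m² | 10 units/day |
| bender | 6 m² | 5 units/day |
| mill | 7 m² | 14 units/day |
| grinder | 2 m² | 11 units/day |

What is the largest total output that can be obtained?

26

Take lathe, bender, and grinder: floor space 6 + 6 + 2 = 14 ≤ 14, output 10 + 5 + 11 = 26.
No other feasible combination does better.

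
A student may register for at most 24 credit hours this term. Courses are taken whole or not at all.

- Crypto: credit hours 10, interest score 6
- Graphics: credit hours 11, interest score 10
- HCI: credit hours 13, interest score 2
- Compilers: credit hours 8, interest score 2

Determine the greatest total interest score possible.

Take Crypto and Graphics: credit hours 10 + 11 = 21 ≤ 24, interest score 6 + 10 = 16.
No other feasible combination does better.

16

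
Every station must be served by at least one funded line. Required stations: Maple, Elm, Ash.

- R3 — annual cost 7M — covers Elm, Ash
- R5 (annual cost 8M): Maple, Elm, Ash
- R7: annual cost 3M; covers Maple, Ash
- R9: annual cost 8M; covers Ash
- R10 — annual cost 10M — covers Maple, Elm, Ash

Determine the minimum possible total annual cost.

The greedy cost-per-new-station heuristic would pick R7 and R3 for 10, but a cheaper cover exists.
R5 alone covers Maple, Elm, Ash — every station.
Total annual cost: 8.
No cover costs less than 8.

8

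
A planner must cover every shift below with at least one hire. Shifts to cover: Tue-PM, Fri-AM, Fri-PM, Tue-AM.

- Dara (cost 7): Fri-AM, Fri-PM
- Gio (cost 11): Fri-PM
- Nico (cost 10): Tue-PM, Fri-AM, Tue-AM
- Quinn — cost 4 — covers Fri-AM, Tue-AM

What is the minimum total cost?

17

The greedy cost-per-new-shift heuristic would pick Quinn, Dara, and Nico for 21, but a cheaper cover exists.
Choose Dara and Nico: together they cover Tue-PM, Fri-AM, Fri-PM, Tue-AM — every shift.
Total cost: 7 + 10 = 17.
No cover costs less than 17.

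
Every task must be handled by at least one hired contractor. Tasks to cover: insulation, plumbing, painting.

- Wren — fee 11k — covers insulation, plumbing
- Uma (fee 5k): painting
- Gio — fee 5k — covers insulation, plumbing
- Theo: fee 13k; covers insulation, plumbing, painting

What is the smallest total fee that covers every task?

Choose Uma and Gio: together they cover insulation, plumbing, painting — every task.
Total fee: 5 + 5 = 10.
No cover costs less than 10.

10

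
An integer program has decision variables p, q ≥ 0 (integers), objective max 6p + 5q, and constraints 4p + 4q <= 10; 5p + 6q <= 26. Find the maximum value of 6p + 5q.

(p,q)=(2,0) is feasible, giving 12.
(p,q)=(1,1) is feasible, giving 11.
The best lattice point is (2,0), giving 12.

12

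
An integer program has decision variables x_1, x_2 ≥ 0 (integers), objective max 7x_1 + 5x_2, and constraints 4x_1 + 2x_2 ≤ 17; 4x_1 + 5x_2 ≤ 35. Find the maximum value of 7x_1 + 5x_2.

Relaxing integrality, the LP optimum is 38.75 at (x_1,x_2) = (1.25, 6), which is not an integer point.
(x_1,x_2)=(1,6): 4·1+2·6=16≤17, 4·1+5·6=34≤35, objective 37.
(x_1,x_2)=(0,7): 4·0+2·7=14≤17, 4·0+5·7=35≤35, objective 35.
(x_1,x_2)=(1,5): 4·1+2·5=14≤17, 4·1+5·5=29≤35, objective 32.
Maximum is 37 at (x_1,x_2)=(1,6).

37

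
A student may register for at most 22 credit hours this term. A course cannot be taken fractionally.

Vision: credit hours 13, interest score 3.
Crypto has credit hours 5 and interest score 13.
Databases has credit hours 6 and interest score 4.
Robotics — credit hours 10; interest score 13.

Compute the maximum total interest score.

30

Treat it as a binary knapsack problem.
Crypto + Robotics: credit hours 5 + 10 = 15 ≤ 22, interest score 13 + 13 = 26.
Crypto + Databases: credit hours 5 + 6 = 11 ≤ 22, interest score 13 + 4 = 17.
Crypto + Databases + Robotics: credit hours 5 + 6 + 10 = 21 ≤ 22, interest score 13 + 4 + 13 = 30.
Best is Crypto, Databases, and Robotics with total interest score 30.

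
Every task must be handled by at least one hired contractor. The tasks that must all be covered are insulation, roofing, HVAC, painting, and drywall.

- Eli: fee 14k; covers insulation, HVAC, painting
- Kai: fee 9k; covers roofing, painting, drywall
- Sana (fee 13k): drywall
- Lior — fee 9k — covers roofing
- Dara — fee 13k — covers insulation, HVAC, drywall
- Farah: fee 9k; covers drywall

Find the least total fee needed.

22

Choose Kai and Dara: together they cover insulation, roofing, HVAC, painting, drywall — every task.
Total fee: 9 + 13 = 22.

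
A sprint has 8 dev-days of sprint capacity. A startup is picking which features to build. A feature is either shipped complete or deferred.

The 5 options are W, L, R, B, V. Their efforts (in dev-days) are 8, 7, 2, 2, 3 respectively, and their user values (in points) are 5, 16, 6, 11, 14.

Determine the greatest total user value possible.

31

R + B + V: effort 2 + 2 + 3 = 7 ≤ 8, user value 6 + 11 + 14 = 31.
B + V: effort 2 + 3 = 5 ≤ 8, user value 11 + 14 = 25.
Best is R, B, and V with total user value 31.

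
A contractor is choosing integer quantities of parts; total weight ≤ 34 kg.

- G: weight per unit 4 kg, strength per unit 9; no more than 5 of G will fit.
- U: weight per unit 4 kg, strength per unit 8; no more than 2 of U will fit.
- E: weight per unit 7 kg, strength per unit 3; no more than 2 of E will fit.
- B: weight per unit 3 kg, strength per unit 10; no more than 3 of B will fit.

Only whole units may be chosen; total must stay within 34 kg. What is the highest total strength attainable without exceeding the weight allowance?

83

Take 5×G, 1×U, and 3×B: weight 33 ≤ 34, strength 5·9 + 1·8 + 3·10 = 83.
B has the best ratio (10/3) and is taken to its limit of 3; remaining capacity is filled optimally with the others.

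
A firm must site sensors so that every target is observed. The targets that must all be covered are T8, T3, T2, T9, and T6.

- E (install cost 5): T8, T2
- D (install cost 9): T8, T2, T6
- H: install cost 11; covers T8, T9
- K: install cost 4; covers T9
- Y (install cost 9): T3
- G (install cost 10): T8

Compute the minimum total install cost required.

This is a weighted set-cover instance.
The greedy cost-per-new-target heuristic would pick E, K, D, and Y for 27, but a cheaper cover exists.
Choose D, K, and Y: together they cover T8, T3, T2, T9, T6 — every target.
Total install cost: 9 + 4 + 9 = 22.
No cover costs less than 22.

22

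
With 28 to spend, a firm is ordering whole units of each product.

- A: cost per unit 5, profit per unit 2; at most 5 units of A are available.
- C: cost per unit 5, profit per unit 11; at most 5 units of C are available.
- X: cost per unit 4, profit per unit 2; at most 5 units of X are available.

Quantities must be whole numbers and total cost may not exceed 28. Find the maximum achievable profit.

55

C has the best ratio (11/5); taking only C gives at most 5×11 = 55 (stopped by the cost limit).
Optimal: 5×C: cost 25 ≤ 28, profit 5·11 = 55.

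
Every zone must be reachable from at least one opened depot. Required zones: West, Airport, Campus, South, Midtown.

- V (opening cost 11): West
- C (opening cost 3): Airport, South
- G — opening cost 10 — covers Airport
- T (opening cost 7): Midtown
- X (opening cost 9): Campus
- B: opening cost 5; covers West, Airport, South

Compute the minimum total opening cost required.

Choose T, X, and B: together they cover West, Airport, Campus, South, Midtown — every zone.
Total opening cost: 7 + 9 + 5 = 21.

21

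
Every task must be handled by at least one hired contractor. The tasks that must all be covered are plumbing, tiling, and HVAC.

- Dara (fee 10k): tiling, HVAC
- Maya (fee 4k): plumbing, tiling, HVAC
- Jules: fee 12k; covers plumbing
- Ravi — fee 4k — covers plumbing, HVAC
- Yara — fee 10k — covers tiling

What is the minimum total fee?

4

This is a weighted set-cover instance.
Maya alone covers plumbing, tiling, HVAC — every task.
Total fee: 4.
No cover costs less than 4.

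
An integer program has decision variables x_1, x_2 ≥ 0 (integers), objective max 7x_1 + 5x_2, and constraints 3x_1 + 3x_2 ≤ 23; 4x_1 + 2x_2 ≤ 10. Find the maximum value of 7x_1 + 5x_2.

(x_1,x_2)=(0,5): 3·0+3·5=15≤23, 4·0+2·5=10≤10, objective 25.
(x_1,x_2)=(0,4): 3·0+3·4=12≤23, 4·0+2·4=8≤10, objective 20.
Maximum is 25 at (x_1,x_2)=(0,5).

25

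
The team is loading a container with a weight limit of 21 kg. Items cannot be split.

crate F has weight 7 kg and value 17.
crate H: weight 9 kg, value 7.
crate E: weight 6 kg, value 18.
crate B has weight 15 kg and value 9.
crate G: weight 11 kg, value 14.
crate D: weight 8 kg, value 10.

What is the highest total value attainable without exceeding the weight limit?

This is a 0-1 knapsack instance.
crate F + crate E + crate D: weight 7 + 6 + 8 = 21 ≤ 21, value 17 + 18 + 10 = 45.
crate F + crate E: weight 7 + 6 = 13 ≤ 21, value 17 + 18 = 35.
crate E + crate G: weight 6 + 11 = 17 ≤ 21, value 18 + 14 = 32.
Best is crate F, crate E, and crate D with total value 45.

45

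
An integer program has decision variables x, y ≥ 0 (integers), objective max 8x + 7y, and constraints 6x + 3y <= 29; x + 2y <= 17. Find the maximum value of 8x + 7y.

Relaxing integrality, the LP optimum is 63.00 at (x,y) = (0.778, 8.11), which is not an integer point.
(x,y)=(1,7): 6·1+3·7=27≤29, 1·1+2·7=15≤17, objective 57.
(x,y)=(0,8): 6·0+3·8=24≤29, 1·0+2·8=16≤17, objective 56.
(x,y)=(1,6): 6·1+3·6=24≤29, 1·1+2·6=13≤17, objective 50.
No feasible integer point exceeds 57.

57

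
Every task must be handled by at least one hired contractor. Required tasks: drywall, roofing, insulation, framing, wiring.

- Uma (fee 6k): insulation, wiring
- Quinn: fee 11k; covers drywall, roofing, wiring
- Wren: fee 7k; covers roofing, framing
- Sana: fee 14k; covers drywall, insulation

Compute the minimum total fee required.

This is a weighted set-cover instance.
Choose Uma, Quinn, and Wren: together they cover drywall, roofing, insulation, framing, wiring — every task.
Total fee: 6 + 11 + 7 = 24.
No cover costs less than 24.

24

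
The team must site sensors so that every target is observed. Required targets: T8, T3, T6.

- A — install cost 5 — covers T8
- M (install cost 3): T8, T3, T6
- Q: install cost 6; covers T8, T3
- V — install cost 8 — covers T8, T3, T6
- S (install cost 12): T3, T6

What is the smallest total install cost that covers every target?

3

This is an integer covering problem.
M alone covers T8, T3, T6 — every target.
Total install cost: 3.
No cover costs less than 3.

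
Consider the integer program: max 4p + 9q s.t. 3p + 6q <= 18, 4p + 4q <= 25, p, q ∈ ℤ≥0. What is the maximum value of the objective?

27

(p,q)=(0,3): 3·0+6·3=18≤18, 4·0+4·3=12≤25, objective 27.
(p,q)=(1,2): 3·1+6·2=15≤18, 4·1+4·2=12≤25, objective 22.
The best lattice point is (0,3), giving 27.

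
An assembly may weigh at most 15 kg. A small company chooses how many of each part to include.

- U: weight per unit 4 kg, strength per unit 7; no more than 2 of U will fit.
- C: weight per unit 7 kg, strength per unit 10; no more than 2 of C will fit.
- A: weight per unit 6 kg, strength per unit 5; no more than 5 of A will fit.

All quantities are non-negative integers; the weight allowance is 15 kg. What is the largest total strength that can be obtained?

24

This is a bounded integer knapsack.
2×U and 1×C: weight 15 ≤ 15, strength 2·7 + 1·10 = 24.
2×C: weight 14 ≤ 15, strength 2·10 = 20.
Best is 24.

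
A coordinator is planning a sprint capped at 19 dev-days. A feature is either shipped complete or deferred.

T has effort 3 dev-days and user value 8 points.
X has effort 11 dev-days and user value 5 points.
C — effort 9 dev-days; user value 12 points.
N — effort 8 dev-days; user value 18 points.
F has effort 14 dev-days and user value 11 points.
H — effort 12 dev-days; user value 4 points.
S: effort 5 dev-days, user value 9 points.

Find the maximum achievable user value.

35

Allowing fractional choices, the relaxed optimum would be about 39.0, but features are indivisible.
T + N + S: effort 3 + 8 + 5 = 16 ≤ 19, user value 8 + 18 + 9 = 35.
C + N: effort 9 + 8 = 17 ≤ 19, user value 12 + 18 = 30.
T + C + S: effort 3 + 9 + 5 = 17 ≤ 19, user value 8 + 12 + 9 = 29.
Best is T, N, and S with total user value 35.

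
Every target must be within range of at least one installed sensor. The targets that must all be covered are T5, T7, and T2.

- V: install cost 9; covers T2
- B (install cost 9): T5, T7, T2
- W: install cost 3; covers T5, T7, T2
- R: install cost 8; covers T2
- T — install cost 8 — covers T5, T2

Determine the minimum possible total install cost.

W alone covers T5, T7, T2 — every target.
Total install cost: 3.
No cover costs less than 3.

3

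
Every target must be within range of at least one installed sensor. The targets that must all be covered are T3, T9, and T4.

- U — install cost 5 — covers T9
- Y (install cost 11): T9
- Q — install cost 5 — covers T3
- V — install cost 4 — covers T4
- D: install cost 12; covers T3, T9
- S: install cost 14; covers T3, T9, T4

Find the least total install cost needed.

Choose U, Q, and V: together they cover T3, T9, T4 — every target.
Total install cost: 5 + 5 + 4 = 14.
No cover costs less than 14.

14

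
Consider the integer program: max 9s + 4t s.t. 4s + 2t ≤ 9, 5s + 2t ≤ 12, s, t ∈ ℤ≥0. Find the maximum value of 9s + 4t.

Relaxing integrality, the LP optimum is 20.25 at (s,t) = (2.25, 0), which is not an integer point.
(s,t)=(2,0) is feasible, giving 18.
(s,t)=(1,1) is feasible, giving 13.
(s,t)=(1,0) is feasible, giving 9.
No feasible integer point exceeds 18.

18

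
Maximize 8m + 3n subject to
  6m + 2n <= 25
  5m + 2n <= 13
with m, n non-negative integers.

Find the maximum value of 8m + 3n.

Relaxing integrality, the LP optimum is 20.80 at (m,n) = (2.6, 0), which is not an integer point.
(m,n)=(1,4): 6·1+2·4=14≤25, 5·1+2·4=13≤13, objective 20.
(m,n)=(2,1): 6·2+2·1=14≤25, 5·2+2·1=12≤13, objective 19.
(m,n)=(1,3): 6·1+2·3=12≤25, 5·1+2·3=11≤13, objective 17.
(m,n)=(2,0): 6·2+2·0=12≤25, 5·2+2·0=10≤13, objective 16.
Maximum is 20 at (m,n)=(1,4).

20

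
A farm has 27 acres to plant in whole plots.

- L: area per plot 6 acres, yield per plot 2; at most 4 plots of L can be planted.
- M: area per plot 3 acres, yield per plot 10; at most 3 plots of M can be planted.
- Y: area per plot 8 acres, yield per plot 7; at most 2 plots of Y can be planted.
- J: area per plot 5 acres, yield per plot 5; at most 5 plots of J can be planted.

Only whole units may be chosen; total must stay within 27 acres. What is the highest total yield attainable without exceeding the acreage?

47

This is a bounded integer knapsack.
3×M, 1×Y, and 2×J: area 27 ≤ 27, yield 3·10 + 1·7 + 2·5 = 47.
3×M and 3×J: area 24 ≤ 27, yield 3·10 + 3·5 = 45.
Best is 47.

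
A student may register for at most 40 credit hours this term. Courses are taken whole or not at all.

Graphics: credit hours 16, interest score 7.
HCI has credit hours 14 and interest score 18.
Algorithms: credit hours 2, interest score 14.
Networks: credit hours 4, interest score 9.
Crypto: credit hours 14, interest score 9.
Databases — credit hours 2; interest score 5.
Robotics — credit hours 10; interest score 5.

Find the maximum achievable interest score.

55

Allowing fractional choices, the relaxed optimum would be about 57.0, but courses are indivisible.
Graphics + HCI + Algorithms + Networks + Databases: credit hours 16 + 14 + 2 + 4 + 2 = 38 ≤ 40, interest score 7 + 18 + 14 + 9 + 5 = 53.
HCI + Algorithms + Networks + Databases + Robotics: credit hours 14 + 2 + 4 + 2 + 10 = 32 ≤ 40, interest score 18 + 14 + 9 + 5 + 5 = 51.
HCI + Algorithms + Networks + Crypto + Databases: credit hours 14 + 2 + 4 + 14 + 2 = 36 ≤ 40, interest score 18 + 14 + 9 + 9 + 5 = 55.
Best is HCI, Algorithms, Networks, Crypto, and Databases with total interest score 55.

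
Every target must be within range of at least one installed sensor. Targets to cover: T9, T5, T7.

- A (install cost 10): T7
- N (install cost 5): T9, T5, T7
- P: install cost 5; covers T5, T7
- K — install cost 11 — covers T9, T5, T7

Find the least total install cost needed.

5

This is a weighted set-cover instance.
N alone covers T9, T5, T7 — every target.
Total install cost: 5.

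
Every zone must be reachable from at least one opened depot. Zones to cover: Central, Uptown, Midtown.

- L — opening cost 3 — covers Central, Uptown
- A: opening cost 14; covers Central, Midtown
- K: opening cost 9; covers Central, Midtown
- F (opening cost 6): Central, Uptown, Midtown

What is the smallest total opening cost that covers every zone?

The greedy cost-per-new-zone heuristic would pick L and F for 9, but a cheaper cover exists.
F alone covers Central, Uptown, Midtown — every zone.
Total opening cost: 6.
No cover costs less than 6.

6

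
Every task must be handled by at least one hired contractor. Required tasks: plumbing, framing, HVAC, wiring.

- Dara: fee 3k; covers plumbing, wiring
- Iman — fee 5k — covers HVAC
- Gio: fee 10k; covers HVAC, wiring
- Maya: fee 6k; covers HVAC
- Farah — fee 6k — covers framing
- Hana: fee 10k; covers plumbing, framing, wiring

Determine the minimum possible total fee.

14

Choose Dara, Iman, and Farah: together they cover plumbing, framing, HVAC, wiring — every task.
Total fee: 3 + 5 + 6 = 14.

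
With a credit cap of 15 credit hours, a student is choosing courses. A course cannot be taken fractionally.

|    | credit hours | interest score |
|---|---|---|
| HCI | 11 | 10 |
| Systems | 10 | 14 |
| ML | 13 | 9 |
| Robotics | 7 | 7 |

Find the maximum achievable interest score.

ML: credit hours 13 ≤ 15, interest score 9.
Systems: credit hours 10 ≤ 15, interest score 14.
HCI: credit hours 11 ≤ 15, interest score 10.
Best is Systems with total interest score 14.

14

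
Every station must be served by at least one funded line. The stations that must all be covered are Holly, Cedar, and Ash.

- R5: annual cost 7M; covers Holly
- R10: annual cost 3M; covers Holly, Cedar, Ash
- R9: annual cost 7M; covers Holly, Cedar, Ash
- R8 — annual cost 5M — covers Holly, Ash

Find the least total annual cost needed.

3

This is a weighted set-cover instance.
R10 alone covers Holly, Cedar, Ash — every station.
Total annual cost: 3.
No cover costs less than 3.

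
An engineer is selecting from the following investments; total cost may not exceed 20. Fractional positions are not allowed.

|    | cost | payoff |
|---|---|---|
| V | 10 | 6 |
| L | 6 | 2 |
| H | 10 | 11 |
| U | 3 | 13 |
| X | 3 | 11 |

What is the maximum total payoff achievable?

35

Allowing fractional choices, the relaxed optimum would be about 37.4, but investments are indivisible.
H + U + X: cost 10 + 3 + 3 = 16 ≤ 20, payoff 11 + 13 + 11 = 35.
V + U + X: cost 10 + 3 + 3 = 16 ≤ 20, payoff 6 + 13 + 11 = 30.
Best is H, U, and X with total payoff 35.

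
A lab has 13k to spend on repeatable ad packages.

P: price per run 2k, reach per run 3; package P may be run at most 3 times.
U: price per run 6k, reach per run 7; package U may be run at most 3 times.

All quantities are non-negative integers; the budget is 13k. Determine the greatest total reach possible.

16

P has the best ratio (3/2); taking only P gives at most 3×3 = 9 (stopped by the supply cap of 3).
Mixing does better — 3×P and 1×U: price 12 ≤ 13, reach 3·3 + 1·7 = 16.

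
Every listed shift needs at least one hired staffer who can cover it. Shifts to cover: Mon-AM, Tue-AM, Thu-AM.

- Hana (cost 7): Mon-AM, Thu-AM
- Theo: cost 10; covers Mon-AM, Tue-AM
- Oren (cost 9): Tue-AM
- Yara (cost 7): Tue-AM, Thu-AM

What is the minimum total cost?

This is a weighted set-cover instance.
Choose Hana and Yara: together they cover Mon-AM, Tue-AM, Thu-AM — every shift.
Total cost: 7 + 7 = 14.

14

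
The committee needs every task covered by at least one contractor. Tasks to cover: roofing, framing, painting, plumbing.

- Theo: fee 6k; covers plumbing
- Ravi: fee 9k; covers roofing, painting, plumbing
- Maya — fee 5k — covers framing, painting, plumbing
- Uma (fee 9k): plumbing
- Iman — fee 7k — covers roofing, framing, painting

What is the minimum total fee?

Choose Maya and Iman: together they cover roofing, framing, painting, plumbing — every task.
Total fee: 5 + 7 = 12.
No cover costs less than 12.

12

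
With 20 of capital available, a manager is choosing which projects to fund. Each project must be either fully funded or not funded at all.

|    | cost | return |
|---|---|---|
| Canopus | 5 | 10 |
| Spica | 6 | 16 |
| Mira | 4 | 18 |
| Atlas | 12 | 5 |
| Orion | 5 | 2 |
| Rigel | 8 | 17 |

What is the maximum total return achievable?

51

This is a 0-1 knapsack instance.
Allowing fractional choices, the relaxed optimum would be about 55.0, but projects are indivisible.
Spica + Mira + Rigel: cost 6 + 4 + 8 = 18 ≤ 20, return 16 + 18 + 17 = 51.
Canopus + Mira + Rigel: cost 5 + 4 + 8 = 17 ≤ 20, return 10 + 18 + 17 = 45.
Canopus + Spica + Mira + Orion: cost 5 + 6 + 4 + 5 = 20 ≤ 20, return 10 + 16 + 18 + 2 = 46.
Best is Spica, Mira, and Rigel with total return 51.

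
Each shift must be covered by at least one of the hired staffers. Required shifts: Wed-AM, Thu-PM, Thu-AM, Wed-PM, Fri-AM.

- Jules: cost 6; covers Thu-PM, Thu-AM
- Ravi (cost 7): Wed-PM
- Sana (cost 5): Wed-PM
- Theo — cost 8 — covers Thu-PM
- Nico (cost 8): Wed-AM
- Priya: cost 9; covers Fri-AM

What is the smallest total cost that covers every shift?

28

Choose Jules, Sana, Nico, and Priya: together they cover Wed-AM, Thu-PM, Thu-AM, Wed-PM, Fri-AM — every shift.
Total cost: 6 + 5 + 8 + 9 = 28.
No cover costs less than 28.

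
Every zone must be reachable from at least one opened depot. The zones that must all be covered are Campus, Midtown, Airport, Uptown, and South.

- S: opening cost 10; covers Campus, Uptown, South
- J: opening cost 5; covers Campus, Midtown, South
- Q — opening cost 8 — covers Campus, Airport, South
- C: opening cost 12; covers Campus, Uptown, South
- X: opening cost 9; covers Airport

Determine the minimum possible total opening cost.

Choose S, J, and Q: together they cover Campus, Midtown, Airport, Uptown, South — every zone.
Total opening cost: 10 + 5 + 8 = 23.

23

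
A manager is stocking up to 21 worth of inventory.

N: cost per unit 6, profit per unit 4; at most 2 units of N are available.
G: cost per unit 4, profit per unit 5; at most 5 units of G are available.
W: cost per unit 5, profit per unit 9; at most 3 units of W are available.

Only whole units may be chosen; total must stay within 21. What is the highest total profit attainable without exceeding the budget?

32

W has the best ratio (9/5); taking only W gives at most 3×9 = 27 (stopped by the supply cap of 3).
Mixing does better — 1×G and 3×W: cost 19 ≤ 21, profit 1·5 + 3·9 = 32.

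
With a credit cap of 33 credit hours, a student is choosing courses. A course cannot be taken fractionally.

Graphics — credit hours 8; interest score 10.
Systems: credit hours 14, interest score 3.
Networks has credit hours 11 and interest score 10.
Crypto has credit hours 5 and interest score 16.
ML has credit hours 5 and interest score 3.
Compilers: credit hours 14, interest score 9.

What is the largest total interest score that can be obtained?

39

Graphics + Networks + Crypto + ML: credit hours 8 + 11 + 5 + 5 = 29 ≤ 33, interest score 10 + 10 + 16 + 3 = 39.
Graphics + Networks + Crypto: credit hours 8 + 11 + 5 = 24 ≤ 33, interest score 10 + 10 + 16 = 36.
Graphics + Crypto + ML + Compilers: credit hours 8 + 5 + 5 + 14 = 32 ≤ 33, interest score 10 + 16 + 3 + 9 = 38.
Best is Graphics, Networks, Crypto, and ML with total interest score 39.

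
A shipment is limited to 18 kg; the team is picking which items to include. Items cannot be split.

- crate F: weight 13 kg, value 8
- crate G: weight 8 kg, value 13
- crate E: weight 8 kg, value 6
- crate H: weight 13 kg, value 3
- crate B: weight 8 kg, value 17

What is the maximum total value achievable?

30

This is an integer program with binary decision variables.
Allowing fractional choices, the relaxed optimum would be about 31.5, but items are indivisible.
crate E + crate B: weight 8 + 8 = 16 ≤ 18, value 6 + 17 = 23.
crate G + crate E: weight 8 + 8 = 16 ≤ 18, value 13 + 6 = 19.
crate G + crate B: weight 8 + 8 = 16 ≤ 18, value 13 + 17 = 30.
Best is crate G and crate B with total value 30.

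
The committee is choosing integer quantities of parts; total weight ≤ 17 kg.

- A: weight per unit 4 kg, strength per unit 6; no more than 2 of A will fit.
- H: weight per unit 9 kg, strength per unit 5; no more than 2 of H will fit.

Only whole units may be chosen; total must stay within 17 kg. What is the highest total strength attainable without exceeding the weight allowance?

2×A: weight 8 ≤ 17, strength 2·6 = 12.
2×A and 1×H: weight 17 ≤ 17, strength 2·6 + 1·5 = 17.
Best is 17.

17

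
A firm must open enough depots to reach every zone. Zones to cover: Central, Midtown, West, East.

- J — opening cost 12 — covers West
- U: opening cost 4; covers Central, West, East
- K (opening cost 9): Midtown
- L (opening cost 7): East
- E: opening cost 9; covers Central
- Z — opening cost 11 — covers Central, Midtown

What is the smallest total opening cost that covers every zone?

This is an integer covering problem.
Choose U and K: together they cover Central, Midtown, West, East — every zone.
Total opening cost: 4 + 9 = 13.

13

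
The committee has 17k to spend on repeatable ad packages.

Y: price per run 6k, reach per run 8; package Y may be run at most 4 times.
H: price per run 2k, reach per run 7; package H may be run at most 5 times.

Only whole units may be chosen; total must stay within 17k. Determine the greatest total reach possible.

This is a bounded integer knapsack.
H has the best ratio (7/2); taking only H gives at most 5×7 = 35 (stopped by the supply cap of 5).
Mixing does better — 1×Y and 5×H: price 16 ≤ 17, reach 1·8 + 5·7 = 43.

43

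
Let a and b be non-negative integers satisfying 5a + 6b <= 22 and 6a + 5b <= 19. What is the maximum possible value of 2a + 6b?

(a,b)=(0,3): 5·0+6·3=18≤22, 6·0+5·3=15≤19, objective 18.
(a,b)=(1,2): 5·1+6·2=17≤22, 6·1+5·2=16≤19, objective 14.
(a,b)=(0,2): 5·0+6·2=12≤22, 6·0+5·2=10≤19, objective 12.
No feasible integer point exceeds 18.

18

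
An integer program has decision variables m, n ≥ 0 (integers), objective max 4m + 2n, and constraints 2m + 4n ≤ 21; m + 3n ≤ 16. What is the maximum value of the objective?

Relaxing integrality, the LP optimum is 42.00 at (m,n) = (10.5, 0), which is not an integer point.
(m,n)=(10,0): 2·10+4·0=20≤21, 1·10+3·0=10≤16, objective 40.
(m,n)=(9,0): 2·9+4·0=18≤21, 1·9+3·0=9≤16, objective 36.
No feasible integer point exceeds 40.

40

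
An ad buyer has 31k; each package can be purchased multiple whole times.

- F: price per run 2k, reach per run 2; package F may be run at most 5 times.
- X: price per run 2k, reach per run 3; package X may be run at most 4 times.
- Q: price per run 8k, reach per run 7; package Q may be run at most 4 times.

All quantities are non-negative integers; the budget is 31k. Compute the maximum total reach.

This is a bounded integer knapsack.
3×F, 4×X, and 2×Q: price 30 ≤ 31, reach 3·2 + 4·3 + 2·7 = 32.
4×F, 3×X, and 2×Q: price 30 ≤ 31, reach 4·2 + 3·3 + 2·7 = 31.
Best is 32.

32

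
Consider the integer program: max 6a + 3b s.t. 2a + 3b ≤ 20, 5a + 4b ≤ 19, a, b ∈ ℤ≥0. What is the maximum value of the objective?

21

Relaxing integrality, the LP optimum is 22.80 at (a,b) = (3.8, 0), which is not an integer point.
(a,b)=(3,1): 2·3+3·1=9≤20, 5·3+4·1=19≤19, objective 21.
(a,b)=(3,0): 2·3+3·0=6≤20, 5·3+4·0=15≤19, objective 18.
(a,b)=(2,2): 2·2+3·2=10≤20, 5·2+4·2=18≤19, objective 18.
Maximum is 21 at (a,b)=(3,1).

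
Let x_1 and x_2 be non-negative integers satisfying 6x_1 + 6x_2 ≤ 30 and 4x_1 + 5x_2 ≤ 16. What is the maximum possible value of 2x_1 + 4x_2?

12

(x_1,x_2)=(0,3): 6·0+6·3=18≤30, 4·0+5·3=15≤16, objective 12.
(x_1,x_2)=(1,2): 6·1+6·2=18≤30, 4·1+5·2=14≤16, objective 10.
(x_1,x_2)=(0,2): 6·0+6·2=12≤30, 4·0+5·2=10≤16, objective 8.
Maximum is 12 at (x_1,x_2)=(0,3).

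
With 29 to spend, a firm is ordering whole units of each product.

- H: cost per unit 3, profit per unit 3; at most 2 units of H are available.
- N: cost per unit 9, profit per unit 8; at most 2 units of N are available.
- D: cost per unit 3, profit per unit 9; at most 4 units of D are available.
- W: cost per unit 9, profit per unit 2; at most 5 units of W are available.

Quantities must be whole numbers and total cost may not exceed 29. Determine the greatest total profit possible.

D has the best ratio (9/3); taking only D gives at most 4×9 = 36 (stopped by the supply cap of 4).
Mixing does better — 2×H, 1×N, and 4×D: cost 27 ≤ 29, profit 2·3 + 1·8 + 4·9 = 50.

50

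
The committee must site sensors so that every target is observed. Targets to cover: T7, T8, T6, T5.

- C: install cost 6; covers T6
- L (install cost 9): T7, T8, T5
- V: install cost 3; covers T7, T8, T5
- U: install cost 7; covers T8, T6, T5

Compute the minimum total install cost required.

Choose C and V: together they cover T7, T8, T6, T5 — every target.
Total install cost: 6 + 3 = 9.
No cover costs less than 9.

9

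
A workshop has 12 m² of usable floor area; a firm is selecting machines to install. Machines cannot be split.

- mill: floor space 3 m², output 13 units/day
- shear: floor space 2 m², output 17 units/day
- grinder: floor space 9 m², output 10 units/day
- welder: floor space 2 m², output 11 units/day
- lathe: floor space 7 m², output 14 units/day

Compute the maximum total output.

Treat it as a binary knapsack problem.
mill + shear + welder: floor space 3 + 2 + 2 = 7 ≤ 12, output 13 + 17 + 11 = 41.
mill + shear + lathe: floor space 3 + 2 + 7 = 12 ≤ 12, output 13 + 17 + 14 = 44.
shear + welder + lathe: floor space 2 + 2 + 7 = 11 ≤ 12, output 17 + 11 + 14 = 42.
Best is mill, shear, and lathe with total output 44.

44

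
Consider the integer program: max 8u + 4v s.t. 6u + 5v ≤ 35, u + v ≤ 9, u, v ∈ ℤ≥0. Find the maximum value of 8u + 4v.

The continuous relaxation peaks at (5.83, 0) with value 46.67; rounding to a feasible lattice point costs some objective.
(u,v)=(5,1): 6·5+5·1=35≤35, 1·5+1·1=6≤9, objective 44.
(u,v)=(4,2): 6·4+5·2=34≤35, 1·4+1·2=6≤9, objective 40.
Maximum is 44 at (u,v)=(5,1).

44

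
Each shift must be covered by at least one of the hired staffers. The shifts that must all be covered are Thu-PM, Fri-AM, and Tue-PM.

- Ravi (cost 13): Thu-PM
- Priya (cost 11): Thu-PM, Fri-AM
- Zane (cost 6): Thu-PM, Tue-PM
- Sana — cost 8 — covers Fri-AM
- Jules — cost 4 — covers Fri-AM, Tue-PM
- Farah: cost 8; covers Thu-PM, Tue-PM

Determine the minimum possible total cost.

Choose Zane and Jules: together they cover Thu-PM, Fri-AM, Tue-PM — every shift.
Total cost: 6 + 4 = 10.
No cover costs less than 10.

10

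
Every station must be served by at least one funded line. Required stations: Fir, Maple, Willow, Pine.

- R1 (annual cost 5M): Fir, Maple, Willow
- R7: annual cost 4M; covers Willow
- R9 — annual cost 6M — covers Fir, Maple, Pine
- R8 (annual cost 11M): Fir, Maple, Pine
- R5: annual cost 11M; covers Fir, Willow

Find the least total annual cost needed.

10

The greedy cost-per-new-station heuristic would pick R1 and R9 for 11, but a cheaper cover exists.
Choose R7 and R9: together they cover Fir, Maple, Willow, Pine — every station.
Total annual cost: 4 + 6 = 10.
No cover costs less than 10.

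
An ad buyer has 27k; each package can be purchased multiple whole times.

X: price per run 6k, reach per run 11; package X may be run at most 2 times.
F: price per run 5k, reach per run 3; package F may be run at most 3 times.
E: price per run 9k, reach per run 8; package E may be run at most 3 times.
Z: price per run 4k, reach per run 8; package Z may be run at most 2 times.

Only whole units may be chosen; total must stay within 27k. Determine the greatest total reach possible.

41

Z has the best ratio (8/4); taking only Z gives at most 2×8 = 16 (stopped by the supply cap of 2).
Mixing does better — 2×X, 1×F, and 2×Z: price 25 ≤ 27, reach 2·11 + 1·3 + 2·8 = 41.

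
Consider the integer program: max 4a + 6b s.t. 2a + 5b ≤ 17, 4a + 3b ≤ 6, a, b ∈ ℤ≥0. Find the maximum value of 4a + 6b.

12

(a,b)=(0,2): 2·0+5·2=10≤17, 4·0+3·2=6≤6, objective 12.
(a,b)=(0,1): 2·0+5·1=5≤17, 4·0+3·1=3≤6, objective 6.
The best lattice point is (0,2), giving 12.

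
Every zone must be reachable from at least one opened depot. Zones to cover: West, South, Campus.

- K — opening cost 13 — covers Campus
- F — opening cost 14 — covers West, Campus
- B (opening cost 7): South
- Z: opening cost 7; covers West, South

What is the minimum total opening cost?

This is an integer covering problem.
Choose K and Z: together they cover West, South, Campus — every zone.
Total opening cost: 13 + 7 = 20.
No cover costs less than 20.

20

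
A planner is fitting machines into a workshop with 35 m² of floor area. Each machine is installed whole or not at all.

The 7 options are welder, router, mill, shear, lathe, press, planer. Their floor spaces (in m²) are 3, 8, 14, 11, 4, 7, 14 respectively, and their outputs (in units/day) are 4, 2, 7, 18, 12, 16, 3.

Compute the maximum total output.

welder + router + shear + lathe + press: floor space 3 + 8 + 11 + 4 + 7 = 33 ≤ 35, output 4 + 2 + 18 + 12 + 16 = 52.
welder + shear + lathe + press: floor space 3 + 11 + 4 + 7 = 25 ≤ 35, output 4 + 18 + 12 + 16 = 50.
router + shear + lathe + press: floor space 8 + 11 + 4 + 7 = 30 ≤ 35, output 2 + 18 + 12 + 16 = 48.
Best is welder, router, shear, lathe, and press with total output 52.

52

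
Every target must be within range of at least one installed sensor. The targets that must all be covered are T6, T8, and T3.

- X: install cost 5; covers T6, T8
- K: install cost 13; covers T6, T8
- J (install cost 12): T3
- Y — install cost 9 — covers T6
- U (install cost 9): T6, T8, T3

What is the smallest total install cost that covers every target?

The greedy cost-per-new-target heuristic would pick X and U for 14, but a cheaper cover exists.
U alone covers T6, T8, T3 — every target.
Total install cost: 9.
No cover costs less than 9.

9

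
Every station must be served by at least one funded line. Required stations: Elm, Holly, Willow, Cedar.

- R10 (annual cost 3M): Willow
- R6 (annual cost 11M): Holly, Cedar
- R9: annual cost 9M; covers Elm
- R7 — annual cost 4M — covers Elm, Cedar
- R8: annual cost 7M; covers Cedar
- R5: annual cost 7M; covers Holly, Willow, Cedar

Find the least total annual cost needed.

The greedy cost-per-new-station heuristic would pick R7, R10, and R5 for 14, but a cheaper cover exists.
Choose R7 and R5: together they cover Elm, Holly, Willow, Cedar — every station.
Total annual cost: 4 + 7 = 11.
No cover costs less than 11.

11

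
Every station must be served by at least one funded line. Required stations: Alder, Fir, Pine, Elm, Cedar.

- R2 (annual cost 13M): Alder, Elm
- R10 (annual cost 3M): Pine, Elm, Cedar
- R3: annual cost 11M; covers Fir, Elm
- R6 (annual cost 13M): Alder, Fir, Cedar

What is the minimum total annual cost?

Choose R10 and R6: together they cover Alder, Fir, Pine, Elm, Cedar — every station.
Total annual cost: 3 + 13 = 16.
No cover costs less than 16.

16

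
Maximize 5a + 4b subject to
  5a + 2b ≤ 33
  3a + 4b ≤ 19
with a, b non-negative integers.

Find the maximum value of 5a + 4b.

Relaxing integrality, the LP optimum is 31.67 at (a,b) = (6.33, 0), which is not an integer point.
(a,b)=(6,0): 5·6+2·0=30≤33, 3·6+4·0=18≤19, objective 30.
(a,b)=(5,1): 5·5+2·1=27≤33, 3·5+4·1=19≤19, objective 29.
The best lattice point is (6,0), giving 30.

30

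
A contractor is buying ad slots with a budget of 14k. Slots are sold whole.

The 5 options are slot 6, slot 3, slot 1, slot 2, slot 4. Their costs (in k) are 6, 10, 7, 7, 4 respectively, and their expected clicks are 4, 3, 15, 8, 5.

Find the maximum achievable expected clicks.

Take slot 1 and slot 2: cost 7 + 7 = 14 ≤ 14, expected clicks 15 + 8 = 23.
No other feasible combination does better.

23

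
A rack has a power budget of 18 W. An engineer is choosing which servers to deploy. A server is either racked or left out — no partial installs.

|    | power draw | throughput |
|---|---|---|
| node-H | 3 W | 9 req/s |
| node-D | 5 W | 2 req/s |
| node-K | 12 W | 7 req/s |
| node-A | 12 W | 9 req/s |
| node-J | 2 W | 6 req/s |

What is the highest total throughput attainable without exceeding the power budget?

Allowing fractional choices, the relaxed optimum would be about 24.6, but servers are indivisible.
node-H + node-A: power draw 3 + 12 = 15 ≤ 18, throughput 9 + 9 = 18.
node-H + node-A + node-J: power draw 3 + 12 + 2 = 17 ≤ 18, throughput 9 + 9 + 6 = 24.
node-H + node-K + node-J: power draw 3 + 12 + 2 = 17 ≤ 18, throughput 9 + 7 + 6 = 22.
Best is node-H, node-A, and node-J with total throughput 24.

24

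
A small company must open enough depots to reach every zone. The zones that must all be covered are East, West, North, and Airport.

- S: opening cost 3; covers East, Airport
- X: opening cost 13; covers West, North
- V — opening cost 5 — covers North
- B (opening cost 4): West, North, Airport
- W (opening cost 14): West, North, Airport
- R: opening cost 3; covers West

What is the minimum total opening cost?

7

Choose S and B: together they cover East, West, North, Airport — every zone.
Total opening cost: 3 + 4 = 7.
No cover costs less than 7.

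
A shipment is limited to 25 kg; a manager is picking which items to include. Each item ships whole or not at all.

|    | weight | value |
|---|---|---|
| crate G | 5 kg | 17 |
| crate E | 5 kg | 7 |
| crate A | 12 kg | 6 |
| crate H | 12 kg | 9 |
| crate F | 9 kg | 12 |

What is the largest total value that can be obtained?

Allowing fractional choices, the relaxed optimum would be about 40.5, but items are indivisible.
crate G + crate E + crate H: weight 5 + 5 + 12 = 22 ≤ 25, value 17 + 7 + 9 = 33.
crate G + crate E + crate F: weight 5 + 5 + 9 = 19 ≤ 25, value 17 + 7 + 12 = 36.
crate G + crate E + crate A: weight 5 + 5 + 12 = 22 ≤ 25, value 17 + 7 + 6 = 30.
Best is crate G, crate E, and crate F with total value 36.

36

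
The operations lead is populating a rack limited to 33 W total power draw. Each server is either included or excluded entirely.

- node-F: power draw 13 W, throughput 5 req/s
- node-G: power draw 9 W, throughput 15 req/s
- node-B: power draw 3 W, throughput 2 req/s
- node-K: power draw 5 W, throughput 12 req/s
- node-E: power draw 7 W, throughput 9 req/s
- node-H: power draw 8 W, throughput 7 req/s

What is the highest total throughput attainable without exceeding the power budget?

This is an integer program with binary decision variables.
Take node-G, node-B, node-K, node-E, and node-H: power draw 9 + 3 + 5 + 7 + 8 = 32 ≤ 33, throughput 15 + 2 + 12 + 9 + 7 = 45.
No other feasible combination does better.

45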